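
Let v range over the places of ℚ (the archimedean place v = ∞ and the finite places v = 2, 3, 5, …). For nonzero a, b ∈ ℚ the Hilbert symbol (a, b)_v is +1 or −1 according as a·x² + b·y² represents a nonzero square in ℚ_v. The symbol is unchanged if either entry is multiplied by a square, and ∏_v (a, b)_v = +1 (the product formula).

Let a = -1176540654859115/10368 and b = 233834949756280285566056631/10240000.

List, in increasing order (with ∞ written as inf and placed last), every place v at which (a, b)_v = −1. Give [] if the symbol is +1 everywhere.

Mod squares: a ≡ -70, b ≡ 39. Check v ∈ {∞, 2, 3, 5, 7, 13, 17, 29}.
v=13: a=13^8·(≡5), b=13^13·(≡3) mod 13; (5|13)=-1, (3|13)=+1; (−1)^{8·13·6}·(-1)^13·(+1)^8 = -1.
v=3: a=3^-4·(≡2), b=3^3·(≡1) mod 3; (2|3)=-1, (1|3)=+1; (−1)^{-4·3·1}·(-1)^3·(+1)^-4 = -1.
v=5: a=5^1·(≡4), b=5^-4·(≡4) mod 5; (4|5)=+1, (4|5)=+1; (−1)^{1·-4·2}·(+1)^-4·(+1)^1 = +1.
v=2: v_2(a)=-7, v_2(b)=-14; units ≡ 5, 7 (mod 8); ε·ε+αω+βω = 0·1+-7·0+-14·1 ≡ 0  ⇒  (a,b)_2 = +1.
v=17: a=17^0·(≡9), b=17^2·(≡7) mod 17; (9|17)=+1, (7|17)=-1; (−1)^{0·2·8}·(+1)^2·(-1)^0 = +1.
v=7: a=7^3·(≡2), b=7^6·(≡2) mod 7; (2|7)=+1, (2|7)=+1; (−1)^{3·6·3}·(+1)^6·(+1)^3 = +1.
v=∞: -70 < 0 and 39 > 0  ⇒  (a,b)_∞ = +1.
v=29: a=29^2·(≡17), b=29^2·(≡19) mod 29; (17|29)=-1, (19|29)=-1; (−1)^{2·2·14}·(-1)^2·(-1)^2 = +1.
|Ram(-70, 39)| = 2, even; anisotropic at {3, 13}.

[3, 13]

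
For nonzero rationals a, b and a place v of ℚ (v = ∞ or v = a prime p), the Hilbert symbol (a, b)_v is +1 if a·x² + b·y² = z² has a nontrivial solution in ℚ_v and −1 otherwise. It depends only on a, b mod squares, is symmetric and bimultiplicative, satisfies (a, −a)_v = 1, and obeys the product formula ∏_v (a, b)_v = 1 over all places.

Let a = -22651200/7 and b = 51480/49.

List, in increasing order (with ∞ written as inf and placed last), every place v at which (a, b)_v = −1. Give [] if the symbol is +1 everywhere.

[2, 11]

(a, b) ≡ (-91, 1430) mod (ℚ^×)²; places V = {2, 3, 5, 7, 11, 13, ∞}.
(a,b)_11: α=2, u≡6; β=1, v≡1 (mod 11); (6|11)=-1, (1|11)=+1; sign (−1)^0·-1^1·+1^2 = -1.
(a,b)_7: α=-1, u≡2; β=-2, v≡2 (mod 7); (2|7)=+1, (2|7)=+1; sign (−1)^0·+1^-2·+1^-1 = +1.
(a,b)_2: α=6, β=3; u≡5, v≡3 (mod 8); ε(u)ε(v)=0·1, αω(v)=6·1, βω(u)=3·1; sum ≡ 1  ⇒  -1.
(a,b)_∞: sgn(-91)=−, sgn(1430)=+, so +1.
(a,b)_13: α=1, u≡6; β=1, v≡6 (mod 13); (6|13)=-1, (6|13)=-1; sign (−1)^0·-1^1·-1^1 = +1.
(a,b)_5: α=2, u≡1; β=1, v≡4 (mod 5); (1|5)=+1, (4|5)=+1; sign (−1)^0·+1^1·+1^2 = +1.
(a,b)_3: α=2, u≡2; β=2, v≡2 (mod 3); (2|3)=-1, (2|3)=-1; sign (−1)^0·-1^2·-1^2 = +1.
|Ram(-91, 1430)| = 2, even; anisotropic at {2, 11}.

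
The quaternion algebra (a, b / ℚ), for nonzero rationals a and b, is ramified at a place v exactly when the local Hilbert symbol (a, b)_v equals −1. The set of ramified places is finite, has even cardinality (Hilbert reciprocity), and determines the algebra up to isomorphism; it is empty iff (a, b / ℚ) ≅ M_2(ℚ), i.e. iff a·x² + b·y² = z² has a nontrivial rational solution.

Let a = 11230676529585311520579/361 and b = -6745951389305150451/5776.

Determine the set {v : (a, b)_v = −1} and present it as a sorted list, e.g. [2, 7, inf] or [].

Mod squares: a ≡ 42183219, b ≡ -37851. Check v ∈ {∞, 2, 3, 11, 13, 19, 23, 31, 37, 41}.
v=23: a=23^3·(≡21), b=23^2·(≡5) mod 23; (21|23)=-1, (5|23)=-1; (−1)^{3·2·11}·(-1)^2·(-1)^3 = -1.
v=∞: 42183219 > 0 and -37851 < 0  ⇒  (a,b)_∞ = +1.
v=13: a=13^3·(≡2), b=13^2·(≡2) mod 13; (2|13)=-1, (2|13)=-1; (−1)^{3·2·6}·(-1)^2·(-1)^3 = -1.
v=3: a=3^1·(≡1), b=3^5·(≡1) mod 3; (1|3)=+1, (1|3)=+1; (−1)^{1·5·1}·(+1)^5·(+1)^1 = -1.
v=19: a=19^-2·(≡14), b=19^-2·(≡6) mod 19; (14|19)=-1, (6|19)=+1; (−1)^{-2·-2·9}·(-1)^-2·(+1)^-2 = +1.
v=2: v_2(a)=0, v_2(b)=-4; units ≡ 3, 5 (mod 8); ε·ε+αω+βω = 1·0+0·1+-4·1 ≡ 0  ⇒  (a,b)_2 = +1.
v=31: a=31^1·(≡8), b=31^1·(≡25) mod 31; (8|31)=+1, (25|31)=+1; (−1)^{1·1·15}·(+1)^1·(+1)^1 = -1.
v=41: a=41^3·(≡23), b=41^2·(≡5) mod 41; (23|41)=+1, (5|41)=+1; (−1)^{3·2·20}·(+1)^2·(+1)^3 = +1.
v=37: a=37^1·(≡15), b=37^1·(≡2) mod 37; (15|37)=-1, (2|37)=-1; (−1)^{1·1·18}·(-1)^1·(-1)^1 = +1.
v=11: a=11^6·(≡4), b=11^5·(≡2) mod 11; (4|11)=+1, (2|11)=-1; (−1)^{6·5·5}·(+1)^5·(-1)^6 = +1.
(42183219, -37851 / ℚ) ramifies at {3, 13, 23, 31}: a division algebra.

[3, 13, 23, 31]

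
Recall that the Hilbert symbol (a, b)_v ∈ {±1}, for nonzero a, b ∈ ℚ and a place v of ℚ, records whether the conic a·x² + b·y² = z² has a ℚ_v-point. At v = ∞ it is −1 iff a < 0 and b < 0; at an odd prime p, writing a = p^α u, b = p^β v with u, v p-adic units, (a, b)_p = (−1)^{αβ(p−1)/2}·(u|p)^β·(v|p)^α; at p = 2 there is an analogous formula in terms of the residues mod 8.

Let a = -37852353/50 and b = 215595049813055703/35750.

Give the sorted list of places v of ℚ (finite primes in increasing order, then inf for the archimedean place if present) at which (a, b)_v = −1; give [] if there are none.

Mod squares: a ≡ -66, b ≡ 10010. Check v ∈ {∞, 2, 3, 5, 7, 11, 13, 17}.
v=2: v_2(a)=-1, v_2(b)=-1; units ≡ 7, 5 (mod 8); ε·ε+αω+βω = 1·0+-1·1+-1·0 ≡ 1  ⇒  (a,b)_2 = -1.
v=7: a=7^2·(≡2), b=7^5·(≡1) mod 7; (2|7)=+1, (1|7)=+1; (−1)^{2·5·3}·(+1)^5·(+1)^2 = +1.
v=∞: -66 < 0 and 10010 > 0  ⇒  (a,b)_∞ = +1.
v=11: a=11^1·(≡3), b=11^-1·(≡2) mod 11; (3|11)=+1, (2|11)=-1; (−1)^{1·-1·5}·(+1)^-1·(-1)^1 = +1.
v=5: a=5^-2·(≡1), b=5^-3·(≡3) mod 5; (1|5)=+1, (3|5)=-1; (−1)^{-2·-3·2}·(+1)^-3·(-1)^-2 = +1.
v=3: a=3^5·(≡2), b=3^12·(≡2) mod 3; (2|3)=-1, (2|3)=-1; (−1)^{5·12·1}·(-1)^12·(-1)^5 = -1.
v=17: a=17^2·(≡9), b=17^6·(≡7) mod 17; (9|17)=+1, (7|17)=-1; (−1)^{2·6·8}·(+1)^6·(-1)^2 = +1.
v=13: a=13^0·(≡3), b=13^-1·(≡9) mod 13; (3|13)=+1, (9|13)=+1; (−1)^{0·-1·6}·(+1)^-1·(+1)^0 = +1.
Ram(-66, 10010) = {2, 3}; no ℚ_2-point on the conic.

[2, 3]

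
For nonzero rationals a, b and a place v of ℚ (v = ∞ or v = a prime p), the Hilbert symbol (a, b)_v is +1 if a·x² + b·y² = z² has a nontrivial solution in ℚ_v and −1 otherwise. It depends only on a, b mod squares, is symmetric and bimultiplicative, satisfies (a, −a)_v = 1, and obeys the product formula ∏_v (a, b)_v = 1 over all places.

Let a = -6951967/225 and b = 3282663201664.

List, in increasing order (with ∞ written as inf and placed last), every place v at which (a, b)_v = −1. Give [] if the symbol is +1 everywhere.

(a, b) ≡ (-6951967, 53373166) mod (ℚ^×)²; places V = {2, 3, 5, 7, 11, 17, 19, 29, 31, 37, ∞}.
(a,b)_11: α=1, u≡6; β=1, v≡7 (mod 11); (6|11)=-1, (7|11)=-1; sign (−1)^1·-1^1·-1^1 = -1.
(a,b)_19: α=1, u≡16; β=1, v≡2 (mod 19); (16|19)=+1, (2|19)=-1; sign (−1)^1·+1^1·-1^1 = +1.
(a,b)_3: α=-2, u≡2; β=0, v≡1 (mod 3); (2|3)=-1, (1|3)=+1; sign (−1)^0·-1^0·+1^-2 = +1.
(a,b)_37: α=1, u≡23; β=1, v≡27 (mod 37); (23|37)=-1, (27|37)=+1; sign (−1)^0·-1^1·+1^1 = -1.
(a,b)_5: α=-2, u≡2; β=0, v≡4 (mod 5); (2|5)=-1, (4|5)=+1; sign (−1)^0·-1^0·+1^-2 = +1.
(a,b)_31: α=1, u≡19; β=2, v≡2 (mod 31); (19|31)=+1, (2|31)=+1; sign (−1)^0·+1^2·+1^1 = +1.
(a,b)_7: α=0, u≡6; β=1, v≡4 (mod 7); (6|7)=-1, (4|7)=+1; sign (−1)^0·-1^1·+1^0 = -1.
(a,b)_∞: sgn(-6951967)=−, sgn(53373166)=+, so +1.
(a,b)_29: α=1, u≡22; β=1, v≡10 (mod 29); (22|29)=+1, (10|29)=-1; sign (−1)^0·+1^1·-1^1 = -1.
(a,b)_2: α=0, β=7; u≡1, v≡7 (mod 8); ε(u)ε(v)=0·1, αω(v)=0·0, βω(u)=7·0; sum ≡ 0  ⇒  +1.
(a,b)_17: α=0, u≡16; β=1, v≡9 (mod 17); (16|17)=+1, (9|17)=+1; sign (−1)^0·+1^1·+1^0 = +1.
(-6951967, 53373166 / ℚ) ramifies at {7, 11, 29, 37}: a division algebra.

[7, 11, 29, 37]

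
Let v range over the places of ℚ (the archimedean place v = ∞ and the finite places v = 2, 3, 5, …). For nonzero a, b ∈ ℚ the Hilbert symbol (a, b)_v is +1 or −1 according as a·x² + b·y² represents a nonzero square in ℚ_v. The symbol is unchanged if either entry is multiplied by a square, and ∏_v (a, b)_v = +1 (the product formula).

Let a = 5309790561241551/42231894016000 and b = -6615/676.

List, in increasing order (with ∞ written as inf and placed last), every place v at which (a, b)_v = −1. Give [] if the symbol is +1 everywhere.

[3, 7]

(a, b) ≡ (1190, -15) mod (ℚ^×)²; places V = {2, 3, 5, 7, 11, 13, 17, 19, ∞}.
(a,b)_2: α=-15, β=-2; u≡3, v≡1 (mod 8); ε(u)ε(v)=1·0, αω(v)=-15·0, βω(u)=-2·1; sum ≡ 0  ⇒  +1.
(a,b)_11: α=2, u≡2; β=0, v≡8 (mod 11); (2|11)=-1, (8|11)=-1; sign (−1)^0·-1^0·-1^2 = +1.
(a,b)_∞: sgn(1190)=+, sgn(-15)=−, so +1.
(a,b)_17: α=3, u≡13; β=0, v≡9 (mod 17); (13|17)=+1, (9|17)=+1; sign (−1)^0·+1^0·+1^3 = +1.
(a,b)_13: α=-4, u≡7; β=-2, v≡7 (mod 13); (7|13)=-1, (7|13)=-1; sign (−1)^0·-1^-2·-1^-4 = +1.
(a,b)_3: α=12, u≡2; β=3, v≡1 (mod 3); (2|3)=-1, (1|3)=+1; sign (−1)^0·-1^3·+1^12 = -1.
(a,b)_7: α=5, u≡4; β=2, v≡3 (mod 7); (4|7)=+1, (3|7)=-1; sign (−1)^0·+1^2·-1^5 = -1.
(a,b)_5: α=-3, u≡2; β=1, v≡2 (mod 5); (2|5)=-1, (2|5)=-1; sign (−1)^0·-1^1·-1^-3 = +1.
(a,b)_19: α=-2, u≡3; β=0, v≡17 (mod 19); (3|19)=-1, (17|19)=+1; sign (−1)^0·-1^0·+1^-2 = +1.
(1190, -15 / ℚ) ramifies at {3, 7}: a division algebra.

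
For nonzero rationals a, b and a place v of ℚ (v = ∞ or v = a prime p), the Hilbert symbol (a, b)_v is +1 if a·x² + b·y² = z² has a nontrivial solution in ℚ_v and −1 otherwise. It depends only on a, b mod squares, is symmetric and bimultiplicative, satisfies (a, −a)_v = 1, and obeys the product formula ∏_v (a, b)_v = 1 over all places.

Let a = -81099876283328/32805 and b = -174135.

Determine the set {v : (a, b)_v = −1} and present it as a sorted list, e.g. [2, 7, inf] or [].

(a, b) ≡ (-1551235, -174135) mod (ℚ^×)²; places V = {2, 3, 5, 7, 13, 19, 23, 41, 43, 47, ∞}.
(a,b)_2: α=6, β=0; u≡5, v≡1 (mod 8); ε(u)ε(v)=0·0, αω(v)=6·0, βω(u)=0·1; sum ≡ 0  ⇒  +1.
(a,b)_23: α=1, u≡5; β=0, v≡21 (mod 23); (5|23)=-1, (21|23)=-1; sign (−1)^0·-1^0·-1^1 = -1.
(a,b)_19: α=0, u≡9; β=1, v≡12 (mod 19); (9|19)=+1, (12|19)=-1; sign (−1)^0·+1^1·-1^0 = +1.
(a,b)_5: α=-1, u≡2; β=1, v≡3 (mod 5); (2|5)=-1, (3|5)=-1; sign (−1)^0·-1^1·-1^-1 = +1.
(a,b)_∞: sgn(-1551235)=−, sgn(-174135)=−, so -1.
(a,b)_41: α=1, u≡25; β=0, v≡33 (mod 41); (25|41)=+1, (33|41)=+1; sign (−1)^0·+1^0·+1^1 = +1.
(a,b)_13: α=0, u≡12; β=1, v≡8 (mod 13); (12|13)=+1, (8|13)=-1; sign (−1)^0·+1^1·-1^0 = +1.
(a,b)_3: α=-8, u≡2; β=1, v≡2 (mod 3); (2|3)=-1, (2|3)=-1; sign (−1)^0·-1^1·-1^-8 = -1.
(a,b)_47: α=3, u≡25; β=1, v≡8 (mod 47); (25|47)=+1, (8|47)=+1; sign (−1)^1·+1^1·+1^3 = -1.
(a,b)_7: α=1, u≡4; β=0, v≡4 (mod 7); (4|7)=+1, (4|7)=+1; sign (−1)^0·+1^0·+1^1 = +1.
(a,b)_43: α=2, u≡39; β=0, v≡15 (mod 43); (39|43)=-1, (15|43)=+1; sign (−1)^0·-1^0·+1^2 = +1.
(-1551235, -174135 / ℚ) ramifies at {3, 23, 47, ∞}: a division algebra.

[3, 23, 47, inf]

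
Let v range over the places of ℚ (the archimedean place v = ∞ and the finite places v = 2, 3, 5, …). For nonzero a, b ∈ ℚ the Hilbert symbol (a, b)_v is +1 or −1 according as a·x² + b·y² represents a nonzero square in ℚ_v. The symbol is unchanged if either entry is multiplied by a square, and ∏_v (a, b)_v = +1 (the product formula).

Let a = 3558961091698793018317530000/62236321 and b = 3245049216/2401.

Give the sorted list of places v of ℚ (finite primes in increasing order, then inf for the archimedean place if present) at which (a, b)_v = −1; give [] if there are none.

Mod squares: a ≡ 3553, b ≡ 6. Check v ∈ {∞, 2, 3, 5, 7, 11, 17, 19, 23}.
v=11: a=11^3·(≡1), b=11^0·(≡8) mod 11; (1|11)=+1, (8|11)=-1; (−1)^{3·0·5}·(+1)^0·(-1)^3 = -1.
v=17: a=17^7·(≡14), b=17^2·(≡11) mod 17; (14|17)=-1, (11|17)=-1; (−1)^{7·2·8}·(-1)^2·(-1)^7 = -1.
v=∞: 3553 > 0 and 6 > 0  ⇒  (a,b)_∞ = +1.
v=23: a=23^-2·(≡14), b=23^0·(≡6) mod 23; (14|23)=-1, (6|23)=+1; (−1)^{-2·0·11}·(-1)^0·(+1)^-2 = +1.
v=7: a=7^-6·(≡1), b=7^-4·(≡3) mod 7; (1|7)=+1, (3|7)=-1; (−1)^{-6·-4·3}·(+1)^-4·(-1)^-6 = +1.
v=2: v_2(a)=4, v_2(b)=7; units ≡ 1, 3 (mod 8); ε·ε+αω+βω = 0·1+4·1+7·0 ≡ 0  ⇒  (a,b)_2 = +1.
v=19: a=19^7·(≡6), b=19^2·(≡6) mod 19; (6|19)=+1, (6|19)=+1; (−1)^{7·2·9}·(+1)^2·(+1)^7 = +1.
v=3: a=3^6·(≡1), b=3^5·(≡2) mod 3; (1|3)=+1, (2|3)=-1; (−1)^{6·5·1}·(+1)^5·(-1)^6 = +1.
v=5: a=5^4·(≡3), b=5^0·(≡1) mod 5; (3|5)=-1, (1|5)=+1; (−1)^{4·0·2}·(-1)^0·(+1)^4 = +1.
(3553, 6 / ℚ) ramifies at {11, 17}: a division algebra.

[11, 17]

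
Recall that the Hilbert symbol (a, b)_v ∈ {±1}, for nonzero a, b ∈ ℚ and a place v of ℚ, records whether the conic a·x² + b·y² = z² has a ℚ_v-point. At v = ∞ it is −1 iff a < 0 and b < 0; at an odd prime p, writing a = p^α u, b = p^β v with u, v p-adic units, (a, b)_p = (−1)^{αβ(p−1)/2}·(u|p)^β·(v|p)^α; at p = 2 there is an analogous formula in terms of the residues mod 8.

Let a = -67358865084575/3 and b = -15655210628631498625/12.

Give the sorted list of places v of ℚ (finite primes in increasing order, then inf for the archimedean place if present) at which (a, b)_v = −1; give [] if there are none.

Mod squares: a ≡ -3741, b ≡ -470235. Check v ∈ {∞, 2, 3, 5, 23, 29, 43, 47}.
v=47: a=47^2·(≡44), b=47^3·(≡16) mod 47; (44|47)=-1, (16|47)=+1; (−1)^{2·3·23}·(-1)^3·(+1)^2 = -1.
v=5: a=5^2·(≡4), b=5^3·(≡3) mod 5; (4|5)=+1, (3|5)=-1; (−1)^{2·3·2}·(+1)^3·(-1)^2 = +1.
v=∞: -3741 < 0 and -470235 < 0  ⇒  (a,b)_∞ = -1.
v=2: v_2(a)=0, v_2(b)=-2; units ≡ 3, 5 (mod 8); ε·ε+αω+βω = 1·0+0·1+-2·1 ≡ 0  ⇒  (a,b)_2 = +1.
v=23: a=23^2·(≡16), b=23^3·(≡9) mod 23; (16|23)=+1, (9|23)=+1; (−1)^{2·3·11}·(+1)^3·(+1)^2 = +1.
v=43: a=43^3·(≡29), b=43^4·(≡24) mod 43; (29|43)=-1, (24|43)=+1; (−1)^{3·4·21}·(-1)^4·(+1)^3 = +1.
v=29: a=29^1·(≡28), b=29^1·(≡5) mod 29; (28|29)=+1, (5|29)=+1; (−1)^{1·1·14}·(+1)^1·(+1)^1 = +1.
v=3: a=3^-1·(≡1), b=3^-1·(≡2) mod 3; (1|3)=+1, (2|3)=-1; (−1)^{-1·-1·1}·(+1)^-1·(-1)^-1 = +1.
|Ram(-3741, -470235)| = 2, even; anisotropic at {47, ∞}.

[47, inf]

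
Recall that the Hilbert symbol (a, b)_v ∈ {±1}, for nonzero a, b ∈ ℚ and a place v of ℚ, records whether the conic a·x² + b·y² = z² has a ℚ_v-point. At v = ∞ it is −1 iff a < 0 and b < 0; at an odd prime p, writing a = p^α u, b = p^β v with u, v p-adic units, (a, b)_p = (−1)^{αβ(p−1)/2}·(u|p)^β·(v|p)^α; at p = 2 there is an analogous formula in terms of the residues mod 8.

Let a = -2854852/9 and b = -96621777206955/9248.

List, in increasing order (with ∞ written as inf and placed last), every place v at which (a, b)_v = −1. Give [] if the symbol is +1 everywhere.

Mod squares: a ≡ -713713, b ≡ -335445110. Check v ∈ {∞, 2, 3, 5, 7, 11, 13, 17, 23, 31, 47}.
v=3: a=3^-2·(≡2), b=3^2·(≡1) mod 3; (2|3)=-1, (1|3)=+1; (−1)^{-2·2·1}·(-1)^2·(+1)^-2 = +1.
v=31: a=31^1·(≡1), b=31^1·(≡20) mod 31; (1|31)=+1, (20|31)=+1; (−1)^{1·1·15}·(+1)^1·(+1)^1 = -1.
v=17: a=17^0·(≡1), b=17^-2·(≡11) mod 17; (1|17)=+1, (11|17)=-1; (−1)^{0·-2·8}·(+1)^-2·(-1)^0 = +1.
v=5: a=5^0·(≡2), b=5^1·(≡3) mod 5; (2|5)=-1, (3|5)=-1; (−1)^{0·1·2}·(-1)^1·(-1)^0 = -1.
v=13: a=13^1·(≡2), b=13^1·(≡3) mod 13; (2|13)=-1, (3|13)=+1; (−1)^{1·1·6}·(-1)^1·(+1)^1 = -1.
v=∞: -713713 < 0 and -335445110 < 0  ⇒  (a,b)_∞ = -1.
v=7: a=7^1·(≡6), b=7^1·(≡3) mod 7; (6|7)=-1, (3|7)=-1; (−1)^{1·1·3}·(-1)^1·(-1)^1 = -1.
v=11: a=11^1·(≡10), b=11^3·(≡5) mod 11; (10|11)=-1, (5|11)=+1; (−1)^{1·3·5}·(-1)^3·(+1)^1 = +1.
v=47: a=47^0·(≡39), b=47^1·(≡42) mod 47; (39|47)=-1, (42|47)=+1; (−1)^{0·1·23}·(-1)^1·(+1)^0 = -1.
v=23: a=23^1·(≡11), b=23^3·(≡12) mod 23; (11|23)=-1, (12|23)=+1; (−1)^{1·3·11}·(-1)^3·(+1)^1 = +1.
v=2: v_2(a)=2, v_2(b)=-5; units ≡ 7, 5 (mod 8); ε·ε+αω+βω = 1·0+2·1+-5·0 ≡ 0  ⇒  (a,b)_2 = +1.
|Ram(-713713, -335445110)| = 6, even; anisotropic at {5, 7, 13, 31, 47, ∞}.

[5, 7, 13, 31, 47, inf]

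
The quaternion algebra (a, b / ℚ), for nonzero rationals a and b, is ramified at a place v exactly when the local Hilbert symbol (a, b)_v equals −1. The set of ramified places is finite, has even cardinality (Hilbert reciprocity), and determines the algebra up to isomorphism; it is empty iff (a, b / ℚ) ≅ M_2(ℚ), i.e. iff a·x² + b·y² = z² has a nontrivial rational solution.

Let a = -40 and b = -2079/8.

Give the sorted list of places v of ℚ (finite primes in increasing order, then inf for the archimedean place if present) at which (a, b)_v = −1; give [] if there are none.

[2, 3, 5, inf]

(a, b) ≡ (-10, -462) mod (ℚ^×)²; places V = {2, 3, 5, 7, 11, ∞}.
(a,b)_3: α=0, u≡2; β=3, v≡2 (mod 3); (2|3)=-1, (2|3)=-1; sign (−1)^0·-1^3·-1^0 = -1.
(a,b)_5: α=1, u≡2; β=0, v≡2 (mod 5); (2|5)=-1, (2|5)=-1; sign (−1)^0·-1^0·-1^1 = -1.
(a,b)_∞: sgn(-10)=−, sgn(-462)=−, so -1.
(a,b)_7: α=0, u≡2; β=1, v≡4 (mod 7); (2|7)=+1, (4|7)=+1; sign (−1)^0·+1^1·+1^0 = +1.
(a,b)_2: α=3, β=-3; u≡3, v≡1 (mod 8); ε(u)ε(v)=1·0, αω(v)=3·0, βω(u)=-3·1; sum ≡ 1  ⇒  -1.
(a,b)_11: α=0, u≡4; β=1, v≡8 (mod 11); (4|11)=+1, (8|11)=-1; sign (−1)^0·+1^1·-1^0 = +1.
(-10, -462 / ℚ) ramifies at {2, 3, 5, ∞}: a division algebra.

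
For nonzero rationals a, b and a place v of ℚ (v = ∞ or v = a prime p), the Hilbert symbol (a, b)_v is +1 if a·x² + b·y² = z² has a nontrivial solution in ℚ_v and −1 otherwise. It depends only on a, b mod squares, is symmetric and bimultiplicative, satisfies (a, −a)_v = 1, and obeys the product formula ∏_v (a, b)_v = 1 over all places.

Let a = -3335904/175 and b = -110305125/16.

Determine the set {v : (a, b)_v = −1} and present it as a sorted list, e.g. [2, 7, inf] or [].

Mod squares: a ≡ -2002, b ≡ -10005. Check v ∈ {∞, 2, 3, 5, 7, 11, 13, 23, 29}.
v=29: a=29^0·(≡24), b=29^1·(≡10) mod 29; (24|29)=+1, (10|29)=-1; (−1)^{0·1·14}·(+1)^1·(-1)^0 = +1.
v=5: a=5^-2·(≡3), b=5^3·(≡4) mod 5; (3|5)=-1, (4|5)=+1; (−1)^{-2·3·2}·(-1)^3·(+1)^-2 = -1.
v=23: a=23^0·(≡11), b=23^1·(≡1) mod 23; (11|23)=-1, (1|23)=+1; (−1)^{0·1·11}·(-1)^1·(+1)^0 = -1.
v=7: a=7^-1·(≡4), b=7^2·(≡6) mod 7; (4|7)=+1, (6|7)=-1; (−1)^{-1·2·3}·(+1)^2·(-1)^-1 = -1.
v=13: a=13^1·(≡2), b=13^0·(≡6) mod 13; (2|13)=-1, (6|13)=-1; (−1)^{1·0·6}·(-1)^0·(-1)^1 = -1.
v=11: a=11^1·(≡5), b=11^0·(≡3) mod 11; (5|11)=+1, (3|11)=+1; (−1)^{1·0·5}·(+1)^0·(+1)^1 = +1.
v=∞: -2002 < 0 and -10005 < 0  ⇒  (a,b)_∞ = -1.
v=3: a=3^6·(≡2), b=3^3·(≡1) mod 3; (2|3)=-1, (1|3)=+1; (−1)^{6·3·1}·(-1)^3·(+1)^6 = -1.
v=2: v_2(a)=5, v_2(b)=-4; units ≡ 7, 3 (mod 8); ε·ε+αω+βω = 1·1+5·1+-4·0 ≡ 0  ⇒  (a,b)_2 = +1.
Ram(-2002, -10005) = {3, 5, 7, 13, 23, ∞}; no ℚ_3-point on the conic.

[3, 5, 7, 13, 23, inf]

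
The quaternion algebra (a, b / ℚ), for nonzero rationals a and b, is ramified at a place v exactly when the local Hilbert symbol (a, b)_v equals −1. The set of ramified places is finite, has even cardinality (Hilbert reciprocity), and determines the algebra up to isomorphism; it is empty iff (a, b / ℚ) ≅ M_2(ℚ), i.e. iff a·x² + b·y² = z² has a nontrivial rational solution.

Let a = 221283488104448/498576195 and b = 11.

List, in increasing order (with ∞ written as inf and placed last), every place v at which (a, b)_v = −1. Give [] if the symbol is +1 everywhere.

[2, 3, 11, 13]

(a, b) ≡ (15015, 11) mod (ℚ^×)²; places V = {2, 3, 5, 7, 11, 13, 41, 43, ∞}.
(a,b)_41: α=-2, u≡39; β=0, v≡11 (mod 41); (39|41)=+1, (11|41)=-1; sign (−1)^0·+1^0·-1^-2 = +1.
(a,b)_∞: sgn(15015)=+, sgn(11)=+, so +1.
(a,b)_2: α=18, β=0; u≡7, v≡3 (mod 8); ε(u)ε(v)=1·1, αω(v)=18·1, βω(u)=0·0; sum ≡ 1  ⇒  -1.
(a,b)_13: α=-3, u≡6; β=0, v≡11 (mod 13); (6|13)=-1, (11|13)=-1; sign (−1)^0·-1^0·-1^-3 = -1.
(a,b)_5: α=-1, u≡2; β=0, v≡1 (mod 5); (2|5)=-1, (1|5)=+1; sign (−1)^0·-1^0·+1^-1 = +1.
(a,b)_43: α=2, u≡29; β=0, v≡11 (mod 43); (29|43)=-1, (11|43)=+1; sign (−1)^0·-1^0·+1^2 = +1.
(a,b)_11: α=3, u≡4; β=1, v≡1 (mod 11); (4|11)=+1, (1|11)=+1; sign (−1)^1·+1^1·+1^3 = -1.
(a,b)_7: α=3, u≡3; β=0, v≡4 (mod 7); (3|7)=-1, (4|7)=+1; sign (−1)^0·-1^0·+1^3 = +1.
(a,b)_3: α=-3, u≡1; β=0, v≡2 (mod 3); (1|3)=+1, (2|3)=-1; sign (−1)^0·+1^0·-1^-3 = -1.
|Ram(15015, 11)| = 4, even; anisotropic at {2, 3, 11, 13}.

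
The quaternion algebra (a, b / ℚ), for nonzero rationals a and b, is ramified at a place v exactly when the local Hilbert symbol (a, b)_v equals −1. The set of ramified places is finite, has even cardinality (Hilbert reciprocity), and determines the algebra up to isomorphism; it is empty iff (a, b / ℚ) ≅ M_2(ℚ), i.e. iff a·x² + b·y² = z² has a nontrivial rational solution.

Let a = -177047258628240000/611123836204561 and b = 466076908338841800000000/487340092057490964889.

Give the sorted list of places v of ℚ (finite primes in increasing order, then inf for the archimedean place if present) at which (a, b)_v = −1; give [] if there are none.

(a, b) ≡ (-154, 2002) mod (ℚ^×)²; places V = {2, 3, 5, 7, 11, 13, 19, 23, 31, 47, ∞}.
(a,b)_47: α=-4, u≡7; β=-6, v≡14 (mod 47); (7|47)=+1, (14|47)=+1; sign (−1)^0·+1^-6·+1^-4 = +1.
(a,b)_19: α=-4, u≡16; β=-6, v≡11 (mod 19); (16|19)=+1, (11|19)=+1; sign (−1)^0·+1^-6·+1^-4 = +1.
(a,b)_7: α=3, u≡5; β=3, v≡3 (mod 7); (5|7)=-1, (3|7)=-1; sign (−1)^1·-1^3·-1^3 = -1.
(a,b)_11: α=1, u≡6; β=1, v≡8 (mod 11); (6|11)=-1, (8|11)=-1; sign (−1)^1·-1^1·-1^1 = -1.
(a,b)_23: α=2, u≡10; β=2, v≡4 (mod 23); (10|23)=-1, (4|23)=+1; sign (−1)^0·-1^2·+1^2 = +1.
(a,b)_∞: sgn(-154)=−, sgn(2002)=+, so +1.
(a,b)_5: α=4, u≡1; β=8, v≡2 (mod 5); (1|5)=+1, (2|5)=-1; sign (−1)^0·+1^8·-1^4 = +1.
(a,b)_13: α=2, u≡11; β=3, v≡8 (mod 13); (11|13)=-1, (8|13)=-1; sign (−1)^0·-1^3·-1^2 = -1.
(a,b)_2: α=7, β=9; u≡3, v≡1 (mod 8); ε(u)ε(v)=1·0, αω(v)=7·0, βω(u)=9·1; sum ≡ 1  ⇒  -1.
(a,b)_3: α=8, u≡2; β=12, v≡1 (mod 3); (2|3)=-1, (1|3)=+1; sign (−1)^0·-1^12·+1^8 = +1.
(a,b)_31: α=-2, u≡2; β=-2, v≡8 (mod 31); (2|31)=+1, (8|31)=+1; sign (−1)^0·+1^-2·+1^-2 = +1.
(-154, 2002 / ℚ) ramifies at {2, 7, 11, 13}: a division algebra.

[2, 7, 11, 13]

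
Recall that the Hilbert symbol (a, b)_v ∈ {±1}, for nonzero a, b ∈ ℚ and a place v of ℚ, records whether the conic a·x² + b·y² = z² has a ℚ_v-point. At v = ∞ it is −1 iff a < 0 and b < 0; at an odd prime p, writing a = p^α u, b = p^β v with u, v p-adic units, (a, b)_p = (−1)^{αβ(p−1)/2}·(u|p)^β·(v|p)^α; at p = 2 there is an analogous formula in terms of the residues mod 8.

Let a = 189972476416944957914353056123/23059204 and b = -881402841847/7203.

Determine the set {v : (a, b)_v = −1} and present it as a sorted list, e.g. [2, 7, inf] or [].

Mod squares: a ≡ 3287643, b ≡ -142941. Check v ∈ {∞, 2, 3, 7, 11, 17, 23, 29, 31, 53}.
v=∞: 3287643 > 0 and -142941 < 0  ⇒  (a,b)_∞ = +1.
v=7: a=7^-8·(≡1), b=7^-4·(≡6) mod 7; (1|7)=+1, (6|7)=-1; (−1)^{-8·-4·3}·(+1)^-4·(-1)^-8 = +1.
v=17: a=17^4·(≡13), b=17^2·(≡7) mod 17; (13|17)=+1, (7|17)=-1; (−1)^{4·2·8}·(+1)^2·(-1)^4 = +1.
v=2: v_2(a)=-2, v_2(b)=0; units ≡ 3, 3 (mod 8); ε·ε+αω+βω = 1·1+-2·1+0·1 ≡ 1  ⇒  (a,b)_2 = -1.
v=53: a=53^3·(≡32), b=53^1·(≡38) mod 53; (32|53)=-1, (38|53)=+1; (−1)^{3·1·26}·(-1)^1·(+1)^3 = -1.
v=3: a=3^3·(≡2), b=3^-1·(≡2) mod 3; (2|3)=-1, (2|3)=-1; (−1)^{3·-1·1}·(-1)^-1·(-1)^3 = -1.
v=29: a=29^3·(≡9), b=29^1·(≡13) mod 29; (9|29)=+1, (13|29)=+1; (−1)^{3·1·14}·(+1)^1·(+1)^3 = +1.
v=23: a=23^5·(≡5), b=23^2·(≡3) mod 23; (5|23)=-1, (3|23)=+1; (−1)^{5·2·11}·(-1)^2·(+1)^5 = +1.
v=31: a=31^3·(≡4), b=31^1·(≡8) mod 31; (4|31)=+1, (8|31)=+1; (−1)^{3·1·15}·(+1)^1·(+1)^3 = -1.
v=11: a=11^2·(≡6), b=11^2·(≡9) mod 11; (6|11)=-1, (9|11)=+1; (−1)^{2·2·5}·(-1)^2·(+1)^2 = +1.
(3287643, -142941 / ℚ) ramifies at {2, 3, 31, 53}: a division algebra.

[2, 3, 31, 53]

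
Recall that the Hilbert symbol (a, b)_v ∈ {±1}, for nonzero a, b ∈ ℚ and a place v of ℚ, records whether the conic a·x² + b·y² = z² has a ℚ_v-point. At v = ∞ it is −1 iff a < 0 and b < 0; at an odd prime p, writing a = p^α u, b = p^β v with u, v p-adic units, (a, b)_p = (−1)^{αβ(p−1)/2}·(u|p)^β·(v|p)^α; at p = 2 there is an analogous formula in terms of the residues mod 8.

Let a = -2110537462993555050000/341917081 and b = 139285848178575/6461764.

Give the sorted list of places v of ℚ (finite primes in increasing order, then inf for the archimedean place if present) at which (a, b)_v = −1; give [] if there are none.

Mod squares: a ≡ -11305, b ≡ 7. Check v ∈ {∞, 2, 3, 5, 7, 11, 13, 17, 19, 31, 41}.
v=31: a=31^0·(≡9), b=31^-2·(≡8) mod 31; (9|31)=+1, (8|31)=+1; (−1)^{0·-2·15}·(+1)^-2·(+1)^0 = +1.
v=11: a=11^-2·(≡1), b=11^0·(≡10) mod 11; (1|11)=+1, (10|11)=-1; (−1)^{-2·0·5}·(+1)^0·(-1)^-2 = +1.
v=3: a=3^2·(≡2), b=3^4·(≡1) mod 3; (2|3)=-1, (1|3)=+1; (−1)^{2·4·1}·(-1)^4·(+1)^2 = +1.
v=2: v_2(a)=4, v_2(b)=-2; units ≡ 7, 7 (mod 8); ε·ε+αω+βω = 1·1+4·0+-2·0 ≡ 1  ⇒  (a,b)_2 = -1.
v=41: a=41^-4·(≡7), b=41^-2·(≡6) mod 41; (7|41)=-1, (6|41)=-1; (−1)^{-4·-2·20}·(-1)^-2·(-1)^-4 = +1.
v=5: a=5^5·(≡4), b=5^2·(≡2) mod 5; (4|5)=+1, (2|5)=-1; (−1)^{5·2·2}·(+1)^2·(-1)^5 = -1.
v=∞: -11305 < 0 and 7 > 0  ⇒  (a,b)_∞ = +1.
v=7: a=7^7·(≡1), b=7^7·(≡1) mod 7; (1|7)=+1, (1|7)=+1; (−1)^{7·7·3}·(+1)^7·(+1)^7 = -1.
v=17: a=17^3·(≡1), b=17^4·(≡11) mod 17; (1|17)=+1, (11|17)=-1; (−1)^{3·4·8}·(+1)^4·(-1)^3 = -1.
v=13: a=13^2·(≡7), b=13^0·(≡2) mod 13; (7|13)=-1, (2|13)=-1; (−1)^{2·0·6}·(-1)^0·(-1)^2 = +1.
v=19: a=19^3·(≡10), b=19^0·(≡1) mod 19; (10|19)=-1, (1|19)=+1; (−1)^{3·0·9}·(-1)^0·(+1)^3 = +1.
Ram(-11305, 7) = {2, 5, 7, 17}; no ℚ_2-point on the conic.

[2, 5, 7, 17]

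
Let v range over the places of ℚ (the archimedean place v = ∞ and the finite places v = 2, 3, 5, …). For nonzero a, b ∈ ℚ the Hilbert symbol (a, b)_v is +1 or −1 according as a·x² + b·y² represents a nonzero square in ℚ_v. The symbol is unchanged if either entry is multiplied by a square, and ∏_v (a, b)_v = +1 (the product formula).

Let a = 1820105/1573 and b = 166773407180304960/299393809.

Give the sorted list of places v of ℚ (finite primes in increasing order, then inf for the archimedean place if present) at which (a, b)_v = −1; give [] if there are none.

Mod squares: a ≡ 482885, b ≡ 2185. Check v ∈ {∞, 2, 3, 5, 7, 11, 13, 17, 19, 23}.
v=23: a=23^1·(≡17), b=23^3·(≡9) mod 23; (17|23)=-1, (9|23)=+1; (−1)^{1·3·11}·(-1)^3·(+1)^1 = +1.
v=11: a=11^-2·(≡6), b=11^-6·(≡6) mod 11; (6|11)=-1, (6|11)=-1; (−1)^{-2·-6·5}·(-1)^-6·(-1)^-2 = +1.
v=2: v_2(a)=0, v_2(b)=6; units ≡ 5, 1 (mod 8); ε·ε+αω+βω = 0·0+0·0+6·1 ≡ 0  ⇒  (a,b)_2 = +1.
v=3: a=3^0·(≡2), b=3^2·(≡1) mod 3; (2|3)=-1, (1|3)=+1; (−1)^{0·2·1}·(-1)^2·(+1)^0 = +1.
v=∞: 482885 > 0 and 2185 > 0  ⇒  (a,b)_∞ = +1.
v=13: a=13^-1·(≡10), b=13^-2·(≡4) mod 13; (10|13)=+1, (4|13)=+1; (−1)^{-1·-2·6}·(+1)^-2·(+1)^-1 = +1.
v=19: a=19^1·(≡15), b=19^3·(≡5) mod 19; (15|19)=-1, (5|19)=+1; (−1)^{1·3·9}·(-1)^3·(+1)^1 = +1.
v=7: a=7^2·(≡2), b=7^4·(≡1) mod 7; (2|7)=+1, (1|7)=+1; (−1)^{2·4·3}·(+1)^4·(+1)^2 = +1.
v=17: a=17^1·(≡15), b=17^2·(≡4) mod 17; (15|17)=+1, (4|17)=+1; (−1)^{1·2·8}·(+1)^2·(+1)^1 = +1.
v=5: a=5^1·(≡2), b=5^1·(≡3) mod 5; (2|5)=-1, (3|5)=-1; (−1)^{1·1·2}·(-1)^1·(-1)^1 = +1.
Every local symbol is +1, so the conic 482885·x² + 2185·y² = z² has ℚ_v-points for all v and hence a ℚ-point; (a, b / ℚ) ≅ M_2(ℚ).

[]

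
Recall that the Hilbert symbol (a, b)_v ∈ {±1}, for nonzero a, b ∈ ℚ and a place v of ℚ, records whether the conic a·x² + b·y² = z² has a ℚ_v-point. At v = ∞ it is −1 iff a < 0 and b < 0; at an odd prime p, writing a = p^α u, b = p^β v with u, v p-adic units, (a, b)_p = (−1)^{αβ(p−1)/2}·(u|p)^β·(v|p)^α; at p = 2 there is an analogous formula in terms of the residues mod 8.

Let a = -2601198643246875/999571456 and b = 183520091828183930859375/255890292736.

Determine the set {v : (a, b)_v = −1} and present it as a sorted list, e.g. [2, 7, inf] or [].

[5, 7]

Mod squares: a ≡ -155, b ≡ 7. Check v ∈ {∞, 2, 3, 5, 7, 13, 17, 19, 31}.
v=31: a=31^1·(≡15), b=31^2·(≡20) mod 31; (15|31)=-1, (20|31)=+1; (−1)^{1·2·15}·(-1)^2·(+1)^1 = +1.
v=3: a=3^8·(≡1), b=3^10·(≡1) mod 3; (1|3)=+1, (1|3)=+1; (−1)^{8·10·1}·(+1)^10·(+1)^8 = +1.
v=17: a=17^4·(≡1), b=17^6·(≡12) mod 17; (1|17)=+1, (12|17)=-1; (−1)^{4·6·8}·(+1)^6·(-1)^4 = +1.
v=13: a=13^-2·(≡4), b=13^-2·(≡7) mod 13; (4|13)=+1, (7|13)=-1; (−1)^{-2·-2·6}·(+1)^-2·(-1)^-2 = +1.
v=∞: -155 < 0 and 7 > 0  ⇒  (a,b)_∞ = +1.
v=7: a=7^2·(≡6), b=7^3·(≡4) mod 7; (6|7)=-1, (4|7)=+1; (−1)^{2·3·3}·(-1)^3·(+1)^2 = -1.
v=5: a=5^5·(≡1), b=5^8·(≡3) mod 5; (1|5)=+1, (3|5)=-1; (−1)^{5·8·2}·(+1)^8·(-1)^5 = -1.
v=2: v_2(a)=-14, v_2(b)=-22; units ≡ 5, 7 (mod 8); ε·ε+αω+βω = 0·1+-14·0+-22·1 ≡ 0  ⇒  (a,b)_2 = +1.
v=19: a=19^-2·(≡4), b=19^-2·(≡17) mod 19; (4|19)=+1, (17|19)=+1; (−1)^{-2·-2·9}·(+1)^-2·(+1)^-2 = +1.
(-155, 7 / ℚ) ramifies at {5, 7}: a division algebra.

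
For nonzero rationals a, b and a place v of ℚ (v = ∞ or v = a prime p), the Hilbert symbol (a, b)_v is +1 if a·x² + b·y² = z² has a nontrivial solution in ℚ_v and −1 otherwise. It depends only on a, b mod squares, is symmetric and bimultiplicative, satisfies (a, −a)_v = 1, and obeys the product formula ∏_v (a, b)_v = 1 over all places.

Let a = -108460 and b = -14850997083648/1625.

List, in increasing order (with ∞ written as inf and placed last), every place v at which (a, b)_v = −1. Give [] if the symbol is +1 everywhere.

[2, 5, 17, inf]

Mod squares: a ≡ -27115, b ≡ -50830. Check v ∈ {∞, 2, 3, 5, 11, 13, 17, 23, 29}.
v=23: a=23^0·(≡8), b=23^1·(≡19) mod 23; (8|23)=+1, (19|23)=-1; (−1)^{0·1·11}·(+1)^1·(-1)^0 = +1.
v=17: a=17^1·(≡12), b=17^1·(≡1) mod 17; (12|17)=-1, (1|17)=+1; (−1)^{1·1·8}·(-1)^1·(+1)^1 = -1.
v=2: v_2(a)=2, v_2(b)=9; units ≡ 5, 1 (mod 8); ε·ε+αω+βω = 0·0+2·0+9·1 ≡ 1  ⇒  (a,b)_2 = -1.
v=5: a=5^1·(≡3), b=5^-3·(≡4) mod 5; (3|5)=-1, (4|5)=+1; (−1)^{1·-3·2}·(-1)^-3·(+1)^1 = -1.
v=29: a=29^1·(≡1), b=29^2·(≡16) mod 29; (1|29)=+1, (16|29)=+1; (−1)^{1·2·14}·(+1)^2·(+1)^1 = +1.
v=13: a=13^0·(≡12), b=13^-1·(≡10) mod 13; (12|13)=+1, (10|13)=+1; (−1)^{0·-1·6}·(+1)^-1·(+1)^0 = +1.
v=3: a=3^0·(≡2), b=3^6·(≡2) mod 3; (2|3)=-1, (2|3)=-1; (−1)^{0·6·1}·(-1)^6·(-1)^0 = +1.
v=∞: -27115 < 0 and -50830 < 0  ⇒  (a,b)_∞ = -1.
v=11: a=11^1·(≡7), b=11^2·(≡4) mod 11; (7|11)=-1, (4|11)=+1; (−1)^{1·2·5}·(-1)^2·(+1)^1 = +1.
|Ram(-27115, -50830)| = 4, even; anisotropic at {2, 5, 17, ∞}.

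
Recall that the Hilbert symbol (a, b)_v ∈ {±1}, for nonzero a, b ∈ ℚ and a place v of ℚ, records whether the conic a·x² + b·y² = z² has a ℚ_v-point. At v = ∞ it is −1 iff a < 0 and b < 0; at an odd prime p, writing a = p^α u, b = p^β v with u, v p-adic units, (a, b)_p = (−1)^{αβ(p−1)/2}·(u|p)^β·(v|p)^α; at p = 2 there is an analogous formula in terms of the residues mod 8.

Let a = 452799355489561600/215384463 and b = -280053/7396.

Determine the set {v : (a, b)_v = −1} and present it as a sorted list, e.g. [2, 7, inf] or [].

[7, 13]

Mod squares: a ≡ 63973, b ≡ -37. Check v ∈ {∞, 2, 3, 5, 7, 13, 19, 29, 37, 41, 43}.
v=29: a=29^2·(≡4), b=29^2·(≡15) mod 29; (4|29)=+1, (15|29)=-1; (−1)^{2·2·14}·(+1)^2·(-1)^2 = +1.
v=∞: 63973 > 0 and -37 < 0  ⇒  (a,b)_∞ = +1.
v=13: a=13^1·(≡2), b=13^0·(≡7) mod 13; (2|13)=-1, (7|13)=-1; (−1)^{1·0·6}·(-1)^0·(-1)^1 = -1.
v=43: a=43^-4·(≡18), b=43^-2·(≡23) mod 43; (18|43)=-1, (23|43)=+1; (−1)^{-4·-2·21}·(-1)^-2·(+1)^-4 = +1.
v=2: v_2(a)=10, v_2(b)=-2; units ≡ 5, 3 (mod 8); ε·ε+αω+βω = 0·1+10·1+-2·1 ≡ 0  ⇒  (a,b)_2 = +1.
v=7: a=7^-1·(≡1), b=7^0·(≡6) mod 7; (1|7)=+1, (6|7)=-1; (−1)^{-1·0·3}·(+1)^0·(-1)^-1 = -1.
v=37: a=37^3·(≡12), b=37^1·(≡33) mod 37; (12|37)=+1, (33|37)=+1; (−1)^{3·1·18}·(+1)^1·(+1)^3 = +1.
v=19: a=19^1·(≡4), b=19^0·(≡9) mod 19; (4|19)=+1, (9|19)=+1; (−1)^{1·0·9}·(+1)^0·(+1)^1 = +1.
v=3: a=3^-2·(≡1), b=3^2·(≡2) mod 3; (1|3)=+1, (2|3)=-1; (−1)^{-2·2·1}·(+1)^2·(-1)^-2 = +1.
v=41: a=41^2·(≡6), b=41^0·(≡37) mod 41; (6|41)=-1, (37|41)=+1; (−1)^{2·0·20}·(-1)^0·(+1)^2 = +1.
v=5: a=5^2·(≡3), b=5^0·(≡2) mod 5; (3|5)=-1, (2|5)=-1; (−1)^{2·0·2}·(-1)^0·(-1)^2 = +1.
(63973, -37 / ℚ) ramifies at {7, 13}: a division algebra.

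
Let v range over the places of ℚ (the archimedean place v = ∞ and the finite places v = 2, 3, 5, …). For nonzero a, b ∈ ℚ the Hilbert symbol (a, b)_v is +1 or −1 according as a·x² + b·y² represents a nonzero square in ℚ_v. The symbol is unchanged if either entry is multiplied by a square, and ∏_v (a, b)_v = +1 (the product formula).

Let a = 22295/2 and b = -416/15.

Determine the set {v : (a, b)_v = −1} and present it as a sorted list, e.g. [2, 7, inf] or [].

[2, 13]

(a, b) ≡ (910, -390) mod (ℚ^×)²; places V = {2, 3, 5, 7, 13, ∞}.
(a,b)_∞: sgn(910)=+, sgn(-390)=−, so +1.
(a,b)_3: α=0, u≡1; β=-1, v≡2 (mod 3); (1|3)=+1, (2|3)=-1; sign (−1)^0·+1^-1·-1^0 = +1.
(a,b)_5: α=1, u≡2; β=-1, v≡3 (mod 5); (2|5)=-1, (3|5)=-1; sign (−1)^0·-1^-1·-1^1 = +1.
(a,b)_7: α=3, u≡1; β=0, v≡4 (mod 7); (1|7)=+1, (4|7)=+1; sign (−1)^0·+1^0·+1^3 = +1.
(a,b)_2: α=-1, β=5; u≡7, v≡5 (mod 8); ε(u)ε(v)=1·0, αω(v)=-1·1, βω(u)=5·0; sum ≡ 1  ⇒  -1.
(a,b)_13: α=1, u≡6; β=1, v≡10 (mod 13); (6|13)=-1, (10|13)=+1; sign (−1)^0·-1^1·+1^1 = -1.
Ram(910, -390) = {2, 13}; no ℚ_2-point on the conic.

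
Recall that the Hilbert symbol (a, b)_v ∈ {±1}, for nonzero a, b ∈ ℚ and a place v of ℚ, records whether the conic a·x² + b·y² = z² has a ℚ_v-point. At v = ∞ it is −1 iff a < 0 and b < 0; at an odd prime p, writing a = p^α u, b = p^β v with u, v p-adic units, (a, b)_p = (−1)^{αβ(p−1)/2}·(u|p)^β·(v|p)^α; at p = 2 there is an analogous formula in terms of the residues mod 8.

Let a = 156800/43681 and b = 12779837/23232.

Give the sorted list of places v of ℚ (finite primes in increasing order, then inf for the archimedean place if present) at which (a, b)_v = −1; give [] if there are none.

(a, b) ≡ (2, 782439) mod (ℚ^×)²; places V = {2, 3, 5, 7, 11, 19, 37, 53, ∞}.
(a,b)_37: α=0, u≡5; β=1, v≡17 (mod 37); (5|37)=-1, (17|37)=-1; sign (−1)^0·-1^1·-1^0 = -1.
(a,b)_∞: sgn(2)=+, sgn(782439)=+, so +1.
(a,b)_19: α=-2, u≡18; β=1, v≡3 (mod 19); (18|19)=-1, (3|19)=-1; sign (−1)^0·-1^1·-1^-2 = -1.
(a,b)_7: α=2, u≡1; β=3, v≡2 (mod 7); (1|7)=+1, (2|7)=+1; sign (−1)^0·+1^3·+1^2 = +1.
(a,b)_3: α=0, u≡2; β=-1, v≡2 (mod 3); (2|3)=-1, (2|3)=-1; sign (−1)^0·-1^-1·-1^0 = -1.
(a,b)_53: α=0, u≡50; β=1, v≡43 (mod 53); (50|53)=-1, (43|53)=+1; sign (−1)^0·-1^1·+1^0 = -1.
(a,b)_5: α=2, u≡2; β=0, v≡1 (mod 5); (2|5)=-1, (1|5)=+1; sign (−1)^0·-1^0·+1^2 = +1.
(a,b)_2: α=7, β=-6; u≡1, v≡7 (mod 8); ε(u)ε(v)=0·1, αω(v)=7·0, βω(u)=-6·0; sum ≡ 0  ⇒  +1.
(a,b)_11: α=-2, u≡8; β=-2, v≡3 (mod 11); (8|11)=-1, (3|11)=+1; sign (−1)^0·-1^-2·+1^-2 = +1.
Ram(2, 782439) = {3, 19, 37, 53}; no ℚ_3-point on the conic.

[3, 19, 37, 53]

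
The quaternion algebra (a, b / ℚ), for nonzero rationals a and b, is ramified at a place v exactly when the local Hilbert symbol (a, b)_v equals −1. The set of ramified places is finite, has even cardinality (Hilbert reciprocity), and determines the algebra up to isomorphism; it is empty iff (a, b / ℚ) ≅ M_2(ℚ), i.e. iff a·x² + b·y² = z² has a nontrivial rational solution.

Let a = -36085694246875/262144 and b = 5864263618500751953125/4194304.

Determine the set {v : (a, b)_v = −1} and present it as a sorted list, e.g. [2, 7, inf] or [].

(a, b) ≡ (-159936595, 222053) mod (ℚ^×)²; places V = {2, 5, 7, 13, 17, 19, 23, 29, 31, ∞}.
(a,b)_17: α=1, u≡5; β=2, v≡15 (mod 17); (5|17)=-1, (15|17)=+1; sign (−1)^0·-1^2·+1^1 = +1.
(a,b)_13: α=1, u≡11; β=1, v≡10 (mod 13); (11|13)=-1, (10|13)=+1; sign (−1)^0·-1^1·+1^1 = -1.
(a,b)_31: α=1, u≡24; β=1, v≡20 (mod 31); (24|31)=-1, (20|31)=+1; sign (−1)^1·-1^1·+1^1 = +1.
(a,b)_29: α=1, u≡1; β=1, v≡28 (mod 29); (1|29)=+1, (28|29)=+1; sign (−1)^0·+1^1·+1^1 = +1.
(a,b)_7: α=1, u≡6; β=2, v≡3 (mod 7); (6|7)=-1, (3|7)=-1; sign (−1)^0·-1^2·-1^1 = -1.
(a,b)_19: α=2, u≡1; β=3, v≡3 (mod 19); (1|19)=+1, (3|19)=-1; sign (−1)^0·+1^3·-1^2 = +1.
(a,b)_2: α=-18, β=-22; u≡5, v≡5 (mod 8); ε(u)ε(v)=0·0, αω(v)=-18·1, βω(u)=-22·1; sum ≡ 0  ⇒  +1.
(a,b)_∞: sgn(-159936595)=−, sgn(222053)=+, so +1.
(a,b)_5: α=5, u≡4; β=10, v≡3 (mod 5); (4|5)=+1, (3|5)=-1; sign (−1)^0·+1^10·-1^5 = -1.
(a,b)_23: α=1, u≡16; β=2, v≡21 (mod 23); (16|23)=+1, (21|23)=-1; sign (−1)^0·+1^2·-1^1 = -1.
|Ram(-159936595, 222053)| = 4, even; anisotropic at {5, 7, 13, 23}.

[5, 7, 13, 23]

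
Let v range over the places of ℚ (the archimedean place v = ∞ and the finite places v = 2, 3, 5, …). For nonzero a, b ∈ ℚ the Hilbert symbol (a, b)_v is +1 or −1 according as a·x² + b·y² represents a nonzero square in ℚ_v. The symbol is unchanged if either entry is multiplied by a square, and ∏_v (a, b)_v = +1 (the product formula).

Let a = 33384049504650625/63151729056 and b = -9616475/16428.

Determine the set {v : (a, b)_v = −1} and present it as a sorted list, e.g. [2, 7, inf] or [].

[3, 13]

(a, b) ≡ (26, -33) mod (ℚ^×)²; places V = {2, 3, 5, 11, 13, 17, 19, 37, ∞}.
(a,b)_∞: sgn(26)=+, sgn(-33)=−, so +1.
(a,b)_13: α=-1, u≡7; β=0, v≡6 (mod 13); (7|13)=-1, (6|13)=-1; sign (−1)^0·-1^0·-1^-1 = -1.
(a,b)_5: α=4, u≡1; β=2, v≡2 (mod 5); (1|5)=+1, (2|5)=-1; sign (−1)^0·+1^2·-1^4 = +1.
(a,b)_2: α=-5, β=-2; u≡5, v≡7 (mod 8); ε(u)ε(v)=0·1, αω(v)=-5·0, βω(u)=-2·1; sum ≡ 0  ⇒  +1.
(a,b)_11: α=6, u≡4; β=3, v≡7 (mod 11); (4|11)=+1, (7|11)=-1; sign (−1)^0·+1^3·-1^6 = +1.
(a,b)_37: α=-4, u≡28; β=-2, v≡7 (mod 37); (28|37)=+1, (7|37)=+1; sign (−1)^0·+1^-2·+1^-4 = +1.
(a,b)_3: α=-4, u≡2; β=-1, v≡1 (mod 3); (2|3)=-1, (1|3)=+1; sign (−1)^0·-1^-1·+1^-4 = -1.
(a,b)_17: α=4, u≡16; β=2, v≡16 (mod 17); (16|17)=+1, (16|17)=+1; sign (−1)^0·+1^2·+1^4 = +1.
(a,b)_19: α=2, u≡7; β=0, v≡17 (mod 19); (7|19)=+1, (17|19)=+1; sign (−1)^0·+1^0·+1^2 = +1.
(26, -33 / ℚ) ramifies at {3, 13}: a division algebra.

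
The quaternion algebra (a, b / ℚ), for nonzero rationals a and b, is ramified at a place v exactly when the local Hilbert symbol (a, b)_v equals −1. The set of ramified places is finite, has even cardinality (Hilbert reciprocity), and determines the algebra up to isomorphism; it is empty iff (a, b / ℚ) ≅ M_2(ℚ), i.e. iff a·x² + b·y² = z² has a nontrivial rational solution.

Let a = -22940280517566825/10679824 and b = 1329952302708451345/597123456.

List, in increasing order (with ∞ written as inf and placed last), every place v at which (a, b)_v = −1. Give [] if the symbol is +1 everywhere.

Mod squares: a ≡ -17, b ≡ 129030. Check v ∈ {∞, 2, 3, 5, 7, 11, 17, 19, 23, 29, 41, 43, 47, 53}.
v=3: a=3^2·(≡1), b=3^-1·(≡2) mod 3; (1|3)=+1, (2|3)=-1; (−1)^{2·-1·1}·(+1)^-1·(-1)^2 = +1.
v=2: v_2(a)=-4, v_2(b)=-7; units ≡ 7, 3 (mod 8); ε·ε+αω+βω = 1·1+-4·1+-7·0 ≡ 1  ⇒  (a,b)_2 = -1.
v=11: a=11^0·(≡5), b=11^3·(≡4) mod 11; (5|11)=+1, (4|11)=+1; (−1)^{0·3·5}·(+1)^3·(+1)^0 = +1.
v=47: a=47^0·(≡19), b=47^2·(≡38) mod 47; (19|47)=-1, (38|47)=-1; (−1)^{0·2·23}·(-1)^2·(-1)^0 = +1.
v=43: a=43^-2·(≡3), b=43^-2·(≡34) mod 43; (3|43)=-1, (34|43)=-1; (−1)^{-2·-2·21}·(-1)^-2·(-1)^-2 = +1.
v=29: a=29^0·(≡26), b=29^-2·(≡24) mod 29; (26|29)=-1, (24|29)=+1; (−1)^{0·-2·14}·(-1)^-2·(+1)^0 = +1.
v=7: a=7^4·(≡4), b=7^2·(≡5) mod 7; (4|7)=+1, (5|7)=-1; (−1)^{4·2·3}·(+1)^2·(-1)^4 = +1.
v=19: a=19^-2·(≡18), b=19^0·(≡1) mod 19; (18|19)=-1, (1|19)=+1; (−1)^{-2·0·9}·(-1)^0·(+1)^-2 = +1.
v=17: a=17^1·(≡16), b=17^1·(≡16) mod 17; (16|17)=+1, (16|17)=+1; (−1)^{1·1·8}·(+1)^1·(+1)^1 = +1.
v=5: a=5^2·(≡3), b=5^1·(≡4) mod 5; (3|5)=-1, (4|5)=+1; (−1)^{2·1·2}·(-1)^1·(+1)^2 = -1.
v=41: a=41^2·(≡38), b=41^2·(≡28) mod 41; (38|41)=-1, (28|41)=-1; (−1)^{2·2·20}·(-1)^2·(-1)^2 = +1.
v=23: a=23^2·(≡9), b=23^1·(≡19) mod 23; (9|23)=+1, (19|23)=-1; (−1)^{2·1·11}·(+1)^1·(-1)^2 = +1.
v=∞: -17 < 0 and 129030 > 0  ⇒  (a,b)_∞ = +1.
v=53: a=53^2·(≡11), b=53^2·(≡16) mod 53; (11|53)=+1, (16|53)=+1; (−1)^{2·2·26}·(+1)^2·(+1)^2 = +1.
(-17, 129030 / ℚ) ramifies at {2, 5}: a division algebra.

[2, 5]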